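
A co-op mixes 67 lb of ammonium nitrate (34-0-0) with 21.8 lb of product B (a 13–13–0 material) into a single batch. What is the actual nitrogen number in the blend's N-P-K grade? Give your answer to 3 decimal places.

28.845% N

Total mass = 67 + 21.8 = 88.8 lb.
N mass = 34%×67 + 13%×21.8 = 25.614 lb.
% N = 25.614 / 88.8 = 28.8446%.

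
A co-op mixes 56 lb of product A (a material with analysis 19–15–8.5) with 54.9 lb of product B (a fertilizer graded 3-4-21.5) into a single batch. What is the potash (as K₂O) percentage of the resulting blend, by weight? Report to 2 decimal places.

Total mass = 56 + 54.9 = 110.9 lb.
K₂O mass = 8.5%×56 + 21.5%×54.9 = 16.5635 lb.
% K₂O = 16.5635 / 110.9 = 14.9355%.

14.94% K₂O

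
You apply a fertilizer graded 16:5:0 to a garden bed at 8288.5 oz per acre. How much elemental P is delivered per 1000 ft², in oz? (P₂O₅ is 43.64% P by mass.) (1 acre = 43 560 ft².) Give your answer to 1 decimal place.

4.2 oz P per thousand sq ft

P₂O₅ per acre = 8288.5 × 5% = 414.425 oz.
Elemental P = 414.425 × 0.4364 = 180.855 oz per acre.
Convert to per 1000 ft²: 180.855 × 0.0229568 = 4.15186 oz.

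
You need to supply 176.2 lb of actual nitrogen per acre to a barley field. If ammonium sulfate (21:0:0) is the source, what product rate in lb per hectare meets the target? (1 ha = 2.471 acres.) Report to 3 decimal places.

Product per acre = 176.2 / 21% = 839.048 lb.
Convert to per hectare: 839.048 × 2.471 = 2073.2867 lb.

2073.287 lb of product per hectare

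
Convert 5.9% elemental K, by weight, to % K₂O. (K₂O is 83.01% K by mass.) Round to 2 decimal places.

%K₂O = 5.9 / 0.8301 = 7.10758%.

7.11% K₂O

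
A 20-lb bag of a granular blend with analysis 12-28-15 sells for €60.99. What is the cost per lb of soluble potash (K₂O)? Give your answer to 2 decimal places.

K₂O in bag = 20 × 15% = 3 lb.
Cost per lb K₂O = €60.99 / 3 = €20.3300.

€20.33 per lb K₂O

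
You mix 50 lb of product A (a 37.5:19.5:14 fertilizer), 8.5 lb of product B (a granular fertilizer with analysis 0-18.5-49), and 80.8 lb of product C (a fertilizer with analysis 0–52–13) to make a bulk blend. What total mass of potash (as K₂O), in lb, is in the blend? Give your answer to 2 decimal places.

K₂O mass = 14%×50 + 49%×8.5 + 13%×80.8 = 21.669 lb.

21.67 lb K₂O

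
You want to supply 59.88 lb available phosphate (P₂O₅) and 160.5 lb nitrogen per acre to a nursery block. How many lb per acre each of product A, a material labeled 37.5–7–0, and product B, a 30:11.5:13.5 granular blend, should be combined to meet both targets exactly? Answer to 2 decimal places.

22.31 lb product A, 507.12 lb product B

With a, b = lb per acre of product A and product B:
P₂O₅: 0.07·a + 0.115·b = 59.88
N: 0.375·a + 0.3·b = 160.5
Eliminate a: (row1) − 0.07/0.375·(row2) → 0.059·b = 29.92, so b = 507.119.
Back-substitute: a = (59.88 − 0.115·507.119) / 0.07 = 22.3051.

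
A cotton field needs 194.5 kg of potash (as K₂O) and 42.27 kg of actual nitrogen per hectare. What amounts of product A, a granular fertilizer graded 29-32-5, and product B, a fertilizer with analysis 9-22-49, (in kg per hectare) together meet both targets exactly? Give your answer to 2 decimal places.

Let a = kg of product A, b = kg of product B (per hectare).
K₂O: 0.05·a + 0.49·b = 194.5
N: 0.29·a + 0.09·b = 42.27
Solving simultaneously: a = 23.3089, b = 394.5603.

23.31 kg product A, 394.56 kg product B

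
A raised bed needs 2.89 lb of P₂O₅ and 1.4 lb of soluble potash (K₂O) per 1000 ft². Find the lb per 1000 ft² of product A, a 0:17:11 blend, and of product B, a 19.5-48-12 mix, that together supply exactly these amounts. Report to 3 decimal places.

10.037 lb product A, 2.466 lb product B

With a, b = lb per 1000 ft² of product A and product B:
P₂O₅: 0.17·a + 0.48·b = 2.89
K₂O: 0.11·a + 0.12·b = 1.4
Eliminate a: (row1) − 0.17/0.11·(row2) → 0.294545·b = 0.726364, so b = 2.46605.
Back-substitute: a = (2.89 − 0.48·2.46605) / 0.17 = 10.03704.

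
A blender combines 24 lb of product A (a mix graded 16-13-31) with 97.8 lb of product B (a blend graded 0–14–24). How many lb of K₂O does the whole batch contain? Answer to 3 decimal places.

K₂O mass = 31%×24 + 24%×97.8 = 30.912 lb.

30.912 lb K₂O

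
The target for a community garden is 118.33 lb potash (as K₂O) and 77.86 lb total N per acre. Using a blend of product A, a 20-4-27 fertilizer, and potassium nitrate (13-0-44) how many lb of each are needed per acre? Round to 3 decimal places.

Let a = lb of product A, b = lb of potassium nitrate (per acre).
K₂O: 0.27·a + 0.44·b = 118.33
N: 0.2·a + 0.13·b = 77.86
From row1: a = (118.33 − 0.44·b) / 0.27.
Into row2: 0.2·(118.33 − 0.44·b)/0.27 + 0.13·b = 77.86 → b = 49.9773, a = 356.8147.

356.815 lb product A, 49.977 lb potassium nitrate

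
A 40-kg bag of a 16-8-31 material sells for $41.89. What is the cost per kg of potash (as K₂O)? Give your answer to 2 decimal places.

$3.38 per kg K₂O

K₂O in bag = 40 × 31% = 12.4 kg.
Cost per kg K₂O = $41.89 / 12.4 = $3.3782.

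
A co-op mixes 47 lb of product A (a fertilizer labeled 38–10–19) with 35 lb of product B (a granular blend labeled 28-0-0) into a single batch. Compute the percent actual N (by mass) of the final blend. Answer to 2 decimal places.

33.73% N

Total mass = 47 + 35 = 82 lb.
N mass = 38%×47 + 28%×35 = 27.66 lb.
% N = 27.66 / 82 = 33.7317%.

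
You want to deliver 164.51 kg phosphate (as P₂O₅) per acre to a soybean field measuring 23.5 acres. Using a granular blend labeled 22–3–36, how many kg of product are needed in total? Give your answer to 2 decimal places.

Product per acre = 164.51 / 3% = 5483.67 kg.
Total product = 5483.67 × 23.5 = 128866.167 kg.

128866.17 kg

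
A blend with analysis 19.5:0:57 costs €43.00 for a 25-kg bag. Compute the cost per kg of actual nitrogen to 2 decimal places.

€8.82 per kg N

N in bag = 25 × 19.5% = 4.875 kg.
Cost per kg N = €43.00 / 4.875 = €8.8205.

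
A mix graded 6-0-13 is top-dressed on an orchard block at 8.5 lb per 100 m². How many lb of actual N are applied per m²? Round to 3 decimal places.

nitrogen per 100 m² = 8.5 × 6% = 0.51 lb.
Convert to per m²: 0.51 × 0.01 = 0.0051 lb.

0.005 lb N per sq m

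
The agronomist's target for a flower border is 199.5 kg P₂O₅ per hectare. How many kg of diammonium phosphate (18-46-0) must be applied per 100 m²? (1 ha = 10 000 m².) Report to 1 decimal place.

4.3 kg of product per hundred sq m

Product per hectare = 199.5 / 46% = 433.696 kg.
Convert to per 100 m²: 433.696 × 0.01 = 4.33696 kg.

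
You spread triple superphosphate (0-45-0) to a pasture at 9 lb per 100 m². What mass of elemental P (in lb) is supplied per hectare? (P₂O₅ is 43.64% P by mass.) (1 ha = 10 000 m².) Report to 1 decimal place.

176.7 lb P per hectare

P₂O₅ per 100 m² = 9 × 45% = 4.05 lb.
Elemental P = 4.05 × 0.4364 = 1.76742 lb per 100 m².
Convert to per hectare: 1.76742 × 100 = 176.742 lb.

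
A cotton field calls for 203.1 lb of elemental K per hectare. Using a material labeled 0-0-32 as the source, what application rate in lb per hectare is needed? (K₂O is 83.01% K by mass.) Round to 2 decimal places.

764.59 lb of product per hectare

As K₂O: 203.1 / 0.8301 = 244.669 lb per hectare.
Product per hectare = 244.669 / 32% = 764.592 lb.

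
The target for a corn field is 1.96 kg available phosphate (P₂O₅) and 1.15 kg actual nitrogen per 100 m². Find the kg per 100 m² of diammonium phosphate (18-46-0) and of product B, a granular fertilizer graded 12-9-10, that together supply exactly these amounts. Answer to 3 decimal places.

3.377 kg diammonium phosphate, 4.518 kg product B

Let a = kg of diammonium phosphate, b = kg of product B (per 100 m²).
P₂O₅: 0.46·a + 0.09·b = 1.96
N: 0.18·a + 0.12·b = 1.15
Solving simultaneously: a = 3.37692, b = 4.51795.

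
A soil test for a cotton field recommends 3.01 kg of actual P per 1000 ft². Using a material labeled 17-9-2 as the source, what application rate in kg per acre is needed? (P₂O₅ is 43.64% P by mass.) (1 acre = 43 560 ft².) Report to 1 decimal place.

As P₂O₅: 3.01 / 0.4364 = 6.89734 kg per 1000 ft².
Product per 1000 ft² = 6.89734 / 9% = 76.6371 kg.
Convert to per acre: 76.6371 × 43.56 = 3338.31 kg.

3338.3 kg of product per acre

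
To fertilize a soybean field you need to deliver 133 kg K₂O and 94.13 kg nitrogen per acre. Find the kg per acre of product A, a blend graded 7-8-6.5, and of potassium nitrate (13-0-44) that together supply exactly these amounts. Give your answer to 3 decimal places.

1079.517 kg product A, 142.799 kg potassium nitrate

Per-acre balance (a = product A, b = potassium nitrate):
K₂O: 0.065·a + 0.44·b = 133
N: 0.07·a + 0.13·b = 94.13
Solving simultaneously: a = 1079.5168, b = 142.7987.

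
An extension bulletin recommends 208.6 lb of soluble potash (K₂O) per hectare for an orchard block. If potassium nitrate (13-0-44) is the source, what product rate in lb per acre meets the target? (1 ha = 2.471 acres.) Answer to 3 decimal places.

Product per hectare = 208.6 / 44% = 474.091 lb.
Convert to per acre: 474.091 × 0.404694 = 191.86196 lb.

191.862 lb of product per acre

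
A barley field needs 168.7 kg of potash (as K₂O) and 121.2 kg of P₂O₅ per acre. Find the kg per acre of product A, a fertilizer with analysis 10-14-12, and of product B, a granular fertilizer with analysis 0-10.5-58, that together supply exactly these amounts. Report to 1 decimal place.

766.5 kg product A, 132.3 kg product B

Let a = kg of product A, b = kg of product B (per acre).
K₂O: 0.12·a + 0.58·b = 168.7
P₂O₅: 0.14·a + 0.105·b = 121.2
Solving simultaneously: a = 766.509, b = 132.274.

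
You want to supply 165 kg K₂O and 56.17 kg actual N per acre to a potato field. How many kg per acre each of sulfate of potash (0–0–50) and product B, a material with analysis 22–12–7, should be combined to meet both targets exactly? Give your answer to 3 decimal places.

Let a = kg of sulfate of potash, b = kg of product B (per acre).
K₂O: 0.5·a + 0.07·b = 165
N: 0·a + 0.22·b = 56.17
Solving simultaneously: a = 294.25545, b = 255.3182.

294.255 kg sulfate of potash, 255.318 kg product B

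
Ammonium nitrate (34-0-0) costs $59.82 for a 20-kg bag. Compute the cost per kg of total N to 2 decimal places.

N in bag = 20 × 34% = 6.8 kg.
Cost per kg N = $59.82 / 6.8 = $8.7971.

$8.80 per kg N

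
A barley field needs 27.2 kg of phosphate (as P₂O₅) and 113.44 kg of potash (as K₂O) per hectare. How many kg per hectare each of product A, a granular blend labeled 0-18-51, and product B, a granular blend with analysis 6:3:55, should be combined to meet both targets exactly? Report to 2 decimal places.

138.07 kg product A, 78.22 kg product B

Let a = kg of product A, b = kg of product B (per hectare).
P₂O₅: 0.18·a + 0.03·b = 27.2
K₂O: 0.51·a + 0.55·b = 113.44
Eliminate a: (row1) − 0.18/0.51·(row2) → -0.164118·b = -12.8376, so b = 78.2222.
Back-substitute: a = (27.2 − 0.03·78.2222) / 0.18 = 138.074.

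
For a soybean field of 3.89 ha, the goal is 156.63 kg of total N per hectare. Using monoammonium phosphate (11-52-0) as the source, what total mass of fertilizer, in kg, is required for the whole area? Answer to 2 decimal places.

5539.01 kg

Product per hectare = 156.63 / 11% = 1423.91 kg.
Total product = 1423.91 × 3.89 = 5539.006 kg.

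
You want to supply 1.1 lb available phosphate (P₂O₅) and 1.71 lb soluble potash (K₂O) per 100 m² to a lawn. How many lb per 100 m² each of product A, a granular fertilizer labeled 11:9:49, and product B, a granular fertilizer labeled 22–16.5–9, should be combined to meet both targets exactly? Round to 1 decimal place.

Per-100 m² balance (a = product A, b = product B):
P₂O₅: 0.09·a + 0.165·b = 1.1
K₂O: 0.49·a + 0.09·b = 1.71
Eliminate b: (row1) − 0.165/0.09·(row2) → -0.808333·a = -2.035, so a = 2.51753.
Then b = (1.71 − 0.49·2.51753) / 0.09 = 5.29347.

2.5 lb product A, 5.3 lb product B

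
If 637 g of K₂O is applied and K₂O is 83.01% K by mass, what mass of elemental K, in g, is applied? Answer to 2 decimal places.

K = 637 × 0.8301 = 528.774 g.

528.77 g K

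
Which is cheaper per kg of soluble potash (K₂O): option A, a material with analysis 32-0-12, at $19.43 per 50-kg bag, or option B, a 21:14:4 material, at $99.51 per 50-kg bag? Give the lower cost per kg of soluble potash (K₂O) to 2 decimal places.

option A: K₂O per bag = 50 × 12% = 6 kg; cost = 19.43 / 6 = $3.2383/kg K₂O.
option B: K₂O per bag = 50 × 4% = 2 kg; cost = 99.51 / 2 = $49.7550/kg K₂O.
option A is cheaper.

$3.24 per kg K₂O (option A)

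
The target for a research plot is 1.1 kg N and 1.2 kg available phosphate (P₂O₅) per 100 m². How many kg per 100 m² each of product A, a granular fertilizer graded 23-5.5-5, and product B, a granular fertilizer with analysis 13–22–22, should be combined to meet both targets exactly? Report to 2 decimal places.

1.98 kg product A, 4.96 kg product B

Let a = kg of product A, b = kg of product B (per 100 m²).
N: 0.23·a + 0.13·b = 1.1
P₂O₅: 0.055·a + 0.22·b = 1.2
From row1: a = (1.1 − 0.13·b) / 0.23.
Into row2: 0.055·(1.1 − 0.13·b)/0.23 + 0.22·b = 1.2 → b = 4.95972, a = 1.97929.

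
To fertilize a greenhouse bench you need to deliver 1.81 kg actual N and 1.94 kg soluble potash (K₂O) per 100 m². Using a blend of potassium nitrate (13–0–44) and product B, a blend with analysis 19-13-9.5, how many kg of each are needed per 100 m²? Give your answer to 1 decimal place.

Let a = kg of potassium nitrate, b = kg of product B (per 100 m²).
N: 0.13·a + 0.19·b = 1.81
K₂O: 0.44·a + 0.095·b = 1.94
Eliminate b: (row1) − 0.19/0.095·(row2) → -0.75·a = -2.07, so a = 2.76.
Then b = (1.94 − 0.44·2.76) / 0.095 = 7.63789.

2.8 kg potassium nitrate, 7.6 kg product B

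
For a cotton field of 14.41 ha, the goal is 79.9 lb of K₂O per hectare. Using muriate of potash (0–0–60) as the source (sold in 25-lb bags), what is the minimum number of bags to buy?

Product per hectare = 79.9 / 60% = 133.167 lb.
Total product = 133.167 × 14.41 = 1918.93 lb.
Bags = ⌈1918.93 / 25⌉ = 77.

77 bags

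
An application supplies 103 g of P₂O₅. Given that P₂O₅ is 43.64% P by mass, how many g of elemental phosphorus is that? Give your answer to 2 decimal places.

P = 103 × 0.4364 = 44.9492 g.

44.95 g P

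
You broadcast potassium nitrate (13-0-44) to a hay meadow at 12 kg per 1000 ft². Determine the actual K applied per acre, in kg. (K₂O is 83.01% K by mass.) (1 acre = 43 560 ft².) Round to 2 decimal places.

190.92 kg K per acre

K₂O per 1000 ft² = 12 × 44% = 5.28 kg.
Elemental K = 5.28 × 0.8301 = 4.38293 kg per 1000 ft².
Convert to per acre: 4.38293 × 43.56 = 190.9203 kg.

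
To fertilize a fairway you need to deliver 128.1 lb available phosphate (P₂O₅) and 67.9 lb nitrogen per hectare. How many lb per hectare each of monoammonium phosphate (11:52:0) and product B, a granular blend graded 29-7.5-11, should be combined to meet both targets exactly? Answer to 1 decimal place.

Let a = lb of monoammonium phosphate, b = lb of product B (per hectare).
P₂O₅: 0.52·a + 0.075·b = 128.1
N: 0.11·a + 0.29·b = 67.9
Solving simultaneously: a = 224.879, b = 148.839.

224.9 lb monoammonium phosphate, 148.8 lb product B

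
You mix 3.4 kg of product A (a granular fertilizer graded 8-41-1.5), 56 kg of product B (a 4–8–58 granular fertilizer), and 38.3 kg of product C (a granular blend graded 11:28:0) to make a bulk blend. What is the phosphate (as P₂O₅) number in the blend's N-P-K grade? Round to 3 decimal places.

16.989% P₂O₅

Total mass = 3.4 + 56 + 38.3 = 97.7 kg.
P₂O₅ mass = 41%×3.4 + 8%×56 + 28%×38.3 = 16.598 kg.
% P₂O₅ = 16.598 / 97.7 = 16.9887%.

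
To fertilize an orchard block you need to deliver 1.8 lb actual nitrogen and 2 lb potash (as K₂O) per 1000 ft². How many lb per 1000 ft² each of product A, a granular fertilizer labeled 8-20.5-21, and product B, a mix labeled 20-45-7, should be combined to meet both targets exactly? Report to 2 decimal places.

7.53 lb product A, 5.99 lb product B

Let a = lb of product A, b = lb of product B (per 1000 ft²).
N: 0.08·a + 0.2·b = 1.8
K₂O: 0.21·a + 0.07·b = 2
From row1: a = (1.8 − 0.2·b) / 0.08.
Into row2: 0.21·(1.8 − 0.2·b)/0.08 + 0.07·b = 2 → b = 5.98901, a = 7.52747.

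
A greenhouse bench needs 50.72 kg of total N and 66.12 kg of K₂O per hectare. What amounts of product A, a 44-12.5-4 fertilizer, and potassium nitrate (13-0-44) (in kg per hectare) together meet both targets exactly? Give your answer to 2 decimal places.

72.83 kg product A, 143.65 kg potassium nitrate

Per-hectare balance (a = product A, b = potassium nitrate):
N: 0.44·a + 0.13·b = 50.72
K₂O: 0.04·a + 0.44·b = 66.12
Eliminate a: (row1) − 0.44/0.04·(row2) → -4.71·b = -676.6, so b = 143.652.
Back-substitute: a = (50.72 − 0.13·143.652) / 0.44 = 72.8301.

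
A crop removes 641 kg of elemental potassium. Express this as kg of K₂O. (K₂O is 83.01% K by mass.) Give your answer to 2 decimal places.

K₂O = 641 / 0.8301 = 772.196 kg.

772.20 kg K₂O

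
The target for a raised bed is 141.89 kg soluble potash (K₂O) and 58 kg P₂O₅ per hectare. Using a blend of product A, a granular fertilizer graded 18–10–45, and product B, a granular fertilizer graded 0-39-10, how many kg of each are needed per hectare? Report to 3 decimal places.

299.318 kg product A, 71.970 kg product B

Per-hectare balance (a = product A, b = product B):
K₂O: 0.45·a + 0.1·b = 141.89
P₂O₅: 0.1·a + 0.39·b = 58
Eliminate b: (row1) − 0.1/0.39·(row2) → 0.424359·a = 127.018, so a = 299.3178.
Then b = (58 − 0.1·299.3178) / 0.39 = 71.9698.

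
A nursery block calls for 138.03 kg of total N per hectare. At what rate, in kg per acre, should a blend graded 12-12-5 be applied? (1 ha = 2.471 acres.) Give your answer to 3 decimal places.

465.500 kg of product per acre

Product per hectare = 138.03 / 12% = 1150.25 kg.
Convert to per acre: 1150.25 × 0.404694 = 465.4998 kg.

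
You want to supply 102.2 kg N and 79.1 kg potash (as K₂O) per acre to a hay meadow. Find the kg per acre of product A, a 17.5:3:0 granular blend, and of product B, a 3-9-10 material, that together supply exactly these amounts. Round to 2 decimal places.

Let a = kg of product A, b = kg of product B (per acre).
N: 0.175·a + 0.03·b = 102.2
K₂O: 0·a + 0.1·b = 79.1
Solving simultaneously: a = 448.4, b = 791.

448.40 kg product A, 791.00 kg product B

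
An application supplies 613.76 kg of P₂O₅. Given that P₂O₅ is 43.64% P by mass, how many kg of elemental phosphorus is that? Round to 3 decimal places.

267.845 kg P

P = 613.76 × 0.4364 = 267.8449 kg.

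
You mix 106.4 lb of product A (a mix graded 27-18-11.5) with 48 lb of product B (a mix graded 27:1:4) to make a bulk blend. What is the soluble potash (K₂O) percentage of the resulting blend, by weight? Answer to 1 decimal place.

Total mass = 106.4 + 48 = 154.4 lb.
K₂O mass = 11.5%×106.4 + 4%×48 = 14.156 lb.
% K₂O = 14.156 / 154.4 = 9.16839%.

9.2% K₂O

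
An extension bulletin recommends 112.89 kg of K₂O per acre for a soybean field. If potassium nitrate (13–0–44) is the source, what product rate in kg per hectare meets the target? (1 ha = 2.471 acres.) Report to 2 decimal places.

633.98 kg of product per hectare

Product per acre = 112.89 / 44% = 256.568 kg.
Convert to per hectare: 256.568 × 2.471 = 633.97998 kg.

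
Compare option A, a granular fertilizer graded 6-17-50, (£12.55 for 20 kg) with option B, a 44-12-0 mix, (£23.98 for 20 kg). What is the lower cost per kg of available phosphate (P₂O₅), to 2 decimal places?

option A: P₂O₅ per bag = 20 × 17% = 3.4 kg; cost = 12.55 / 3.4 = £3.6912/kg P₂O₅.
option B: P₂O₅ per bag = 20 × 12% = 2.4 kg; cost = 23.98 / 2.4 = £9.9917/kg P₂O₅.
option A is cheaper.

£3.69 per kg P₂O₅ (option A)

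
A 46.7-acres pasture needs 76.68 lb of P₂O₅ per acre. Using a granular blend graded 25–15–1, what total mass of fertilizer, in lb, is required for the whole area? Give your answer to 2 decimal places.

Product per acre = 76.68 / 15% = 511.2 lb.
Total product = 511.2 × 46.7 = 23873.04 lb.

23873.04 lb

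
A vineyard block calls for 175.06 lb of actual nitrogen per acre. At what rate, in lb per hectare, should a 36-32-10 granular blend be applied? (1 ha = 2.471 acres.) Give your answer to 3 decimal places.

1201.592 lb of product per hectare

Product per acre = 175.06 / 36% = 486.278 lb.
Convert to per hectare: 486.278 × 2.471 = 1201.5924 lb.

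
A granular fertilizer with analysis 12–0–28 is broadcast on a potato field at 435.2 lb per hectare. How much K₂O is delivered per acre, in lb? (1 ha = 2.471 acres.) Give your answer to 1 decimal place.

49.3 lb K₂O per acre

K₂O per hectare = 435.2 × 28% = 121.856 lb.
Convert to per acre: 121.856 × 0.404694 = 49.3144 lb.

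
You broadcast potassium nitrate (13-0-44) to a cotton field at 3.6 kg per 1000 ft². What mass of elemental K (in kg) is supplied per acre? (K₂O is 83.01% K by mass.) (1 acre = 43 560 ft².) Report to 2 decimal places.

K₂O per 1000 ft² = 3.6 × 44% = 1.584 kg.
Elemental K = 1.584 × 0.8301 = 1.31488 kg per 1000 ft².
Convert to per acre: 1.31488 × 43.56 = 57.2761 kg.

57.28 kg K per acre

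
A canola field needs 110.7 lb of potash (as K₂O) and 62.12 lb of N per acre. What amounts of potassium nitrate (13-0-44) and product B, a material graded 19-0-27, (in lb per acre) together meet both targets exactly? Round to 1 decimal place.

With a, b = lb per acre of potassium nitrate and product B:
K₂O: 0.44·a + 0.27·b = 110.7
N: 0.13·a + 0.19·b = 62.12
Eliminate b: (row1) − 0.27/0.19·(row2) → 0.255263·a = 22.4242, so a = 87.8474.
Then b = (62.12 − 0.13·87.8474) / 0.19 = 266.841.

87.8 lb potassium nitrate, 266.8 lb product B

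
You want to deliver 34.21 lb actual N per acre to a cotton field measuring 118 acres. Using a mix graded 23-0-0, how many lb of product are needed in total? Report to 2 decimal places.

17551.22 lb

Product per acre = 34.21 / 23% = 148.739 lb.
Total product = 148.739 × 118 = 17551.217 lb.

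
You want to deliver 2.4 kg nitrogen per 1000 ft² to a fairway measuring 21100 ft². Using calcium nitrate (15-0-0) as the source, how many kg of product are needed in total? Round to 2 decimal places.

Product per 1000 ft² = 2.4 / 15% = 16 kg.
Total product = 16 × 21100 / 1000 = 337.6 kg.

337.60 kg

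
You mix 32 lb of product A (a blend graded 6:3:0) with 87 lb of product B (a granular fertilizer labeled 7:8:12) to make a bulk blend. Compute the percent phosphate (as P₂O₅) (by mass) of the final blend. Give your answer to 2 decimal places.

Total mass = 32 + 87 = 119 lb.
P₂O₅ mass = 3%×32 + 8%×87 = 7.92 lb.
% P₂O₅ = 7.92 / 119 = 6.65546%.

6.66% P₂O₅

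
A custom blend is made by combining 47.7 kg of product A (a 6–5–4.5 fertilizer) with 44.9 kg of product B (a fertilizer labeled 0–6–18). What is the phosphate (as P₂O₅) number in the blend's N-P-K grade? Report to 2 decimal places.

5.48% P₂O₅

Total mass = 47.7 + 44.9 = 92.6 kg.
P₂O₅ mass = 5%×47.7 + 6%×44.9 = 5.079 kg.
% P₂O₅ = 5.079 / 92.6 = 5.48488%.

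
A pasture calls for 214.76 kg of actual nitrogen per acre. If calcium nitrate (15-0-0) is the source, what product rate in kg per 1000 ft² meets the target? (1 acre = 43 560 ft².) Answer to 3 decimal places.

Product per acre = 214.76 / 15% = 1431.73 kg.
Convert to per 1000 ft²: 1431.73 × 0.0229568 = 32.8681 kg.

32.868 kg of product per thousand sq ft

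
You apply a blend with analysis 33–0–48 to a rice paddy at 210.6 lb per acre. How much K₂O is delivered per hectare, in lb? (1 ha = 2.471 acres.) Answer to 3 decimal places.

249.788 lb K₂O per hectare

K₂O per acre = 210.6 × 48% = 101.088 lb.
Convert to per hectare: 101.088 × 2.471 = 249.7884 lb.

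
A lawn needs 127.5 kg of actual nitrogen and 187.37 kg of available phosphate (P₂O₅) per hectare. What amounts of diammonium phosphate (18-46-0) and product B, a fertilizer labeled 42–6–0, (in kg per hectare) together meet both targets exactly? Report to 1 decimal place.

389.5 kg diammonium phosphate, 136.6 kg product B

Per-hectare balance (a = diammonium phosphate, b = product B):
N: 0.18·a + 0.42·b = 127.5
P₂O₅: 0.46·a + 0.06·b = 187.37
Solving simultaneously: a = 389.503, b = 136.641.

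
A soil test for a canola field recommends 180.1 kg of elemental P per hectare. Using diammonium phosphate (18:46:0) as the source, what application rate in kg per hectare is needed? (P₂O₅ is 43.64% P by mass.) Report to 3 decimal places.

897.163 kg of product per hectare

As P₂O₅: 180.1 / 0.4364 = 412.695 kg per hectare.
Product per hectare = 412.695 / 46% = 897.1626 kg.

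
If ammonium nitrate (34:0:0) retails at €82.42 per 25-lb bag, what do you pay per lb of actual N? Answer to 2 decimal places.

N in bag = 25 × 34% = 8.5 lb.
Cost per lb N = €82.42 / 8.5 = €9.6965.

€9.70 per lb N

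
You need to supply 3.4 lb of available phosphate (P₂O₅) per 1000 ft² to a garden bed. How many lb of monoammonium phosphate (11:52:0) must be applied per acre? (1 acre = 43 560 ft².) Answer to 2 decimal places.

284.82 lb of product per acre

Product per 1000 ft² = 3.4 / 52% = 6.53846 lb.
Convert to per acre: 6.53846 × 43.56 = 284.815 lb.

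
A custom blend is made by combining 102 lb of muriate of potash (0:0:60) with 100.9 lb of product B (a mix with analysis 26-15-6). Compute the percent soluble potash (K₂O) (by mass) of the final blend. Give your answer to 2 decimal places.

33.15% K₂O

Total mass = 102 + 100.9 = 202.9 lb.
K₂O mass = 60%×102 + 6%×100.9 = 67.254 lb.
% K₂O = 67.254 / 202.9 = 33.1464%.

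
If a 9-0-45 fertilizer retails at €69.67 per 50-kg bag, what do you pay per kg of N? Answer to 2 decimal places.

N in bag = 50 × 9% = 4.5 kg.
Cost per kg N = €69.67 / 4.5 = €15.4822.

€15.48 per kg N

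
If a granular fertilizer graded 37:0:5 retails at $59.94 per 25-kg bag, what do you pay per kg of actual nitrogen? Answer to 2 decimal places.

$6.48 per kg N

N in bag = 25 × 37% = 9.25 kg.
Cost per kg N = $59.94 / 9.25 = $6.4800.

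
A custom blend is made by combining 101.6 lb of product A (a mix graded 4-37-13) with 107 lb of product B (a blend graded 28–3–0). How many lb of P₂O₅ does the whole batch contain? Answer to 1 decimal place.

P₂O₅ mass = 37%×101.6 + 3%×107 = 40.802 lb.

40.8 lb P₂O₅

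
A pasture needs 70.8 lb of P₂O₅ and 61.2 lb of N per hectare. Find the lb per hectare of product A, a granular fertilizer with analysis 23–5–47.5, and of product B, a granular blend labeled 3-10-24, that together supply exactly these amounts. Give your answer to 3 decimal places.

185.860 lb product A, 615.070 lb product B

Per-hectare balance (a = product A, b = product B):
P₂O₅: 0.05·a + 0.1·b = 70.8
N: 0.23·a + 0.03·b = 61.2
Solving simultaneously: a = 185.86047, b = 615.0698.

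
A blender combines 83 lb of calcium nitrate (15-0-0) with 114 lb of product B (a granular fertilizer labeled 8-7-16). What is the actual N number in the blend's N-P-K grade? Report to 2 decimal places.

10.95% N

Total mass = 83 + 114 = 197 lb.
N mass = 15%×83 + 8%×114 = 21.57 lb.
% N = 21.57 / 197 = 10.9492%.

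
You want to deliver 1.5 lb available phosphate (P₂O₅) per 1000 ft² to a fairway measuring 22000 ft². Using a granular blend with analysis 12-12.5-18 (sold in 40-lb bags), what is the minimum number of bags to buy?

7 bags

Product per 1000 ft² = 1.5 / 12.5% = 12 lb.
Total product = 12 × 22000 / 1000 = 264 lb.
Bags = ⌈264 / 40⌉ = 7.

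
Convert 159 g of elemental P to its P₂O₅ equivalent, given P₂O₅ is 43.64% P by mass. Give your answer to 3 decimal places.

364.345 g P₂O₅

P₂O₅ = 159 / 0.4364 = 364.3446 g.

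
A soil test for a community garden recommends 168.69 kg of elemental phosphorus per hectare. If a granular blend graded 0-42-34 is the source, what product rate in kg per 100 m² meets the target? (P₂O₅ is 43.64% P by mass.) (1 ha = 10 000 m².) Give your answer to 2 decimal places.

As P₂O₅: 168.69 / 0.4364 = 386.549 kg per hectare.
Product per hectare = 386.549 / 42% = 920.355 kg.
Convert to per 100 m²: 920.355 × 0.01 = 9.20355 kg.

9.20 kg of product per hundred sq m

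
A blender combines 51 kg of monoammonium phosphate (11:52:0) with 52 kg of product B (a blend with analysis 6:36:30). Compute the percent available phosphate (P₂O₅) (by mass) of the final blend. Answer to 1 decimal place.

43.9% P₂O₅

Total mass = 51 + 52 = 103 kg.
P₂O₅ mass = 52%×51 + 36%×52 = 45.24 kg.
% P₂O₅ = 45.24 / 103 = 43.9223%.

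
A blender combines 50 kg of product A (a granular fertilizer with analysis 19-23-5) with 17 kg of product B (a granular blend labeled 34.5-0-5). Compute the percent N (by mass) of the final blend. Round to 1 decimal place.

22.9% N

Total mass = 50 + 17 = 67 kg.
N mass = 19%×50 + 34.5%×17 = 15.365 kg.
% N = 15.365 / 67 = 22.9328%.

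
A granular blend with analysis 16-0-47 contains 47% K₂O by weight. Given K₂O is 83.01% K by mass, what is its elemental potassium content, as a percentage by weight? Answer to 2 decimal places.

%K = 47 × 0.8301 = 39.0147%.

39.01% K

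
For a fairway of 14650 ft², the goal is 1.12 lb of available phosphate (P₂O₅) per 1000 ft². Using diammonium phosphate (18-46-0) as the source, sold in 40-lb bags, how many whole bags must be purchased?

Product per 1000 ft² = 1.12 / 46% = 2.43478 lb.
Total product = 2.43478 × 14650 / 1000 = 35.6696 lb.
Bags = ⌈35.6696 / 40⌉ = 1.

1 bags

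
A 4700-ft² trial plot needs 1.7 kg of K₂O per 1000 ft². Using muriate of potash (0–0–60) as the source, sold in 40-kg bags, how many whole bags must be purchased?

Product per 1000 ft² = 1.7 / 60% = 2.83333 kg.
Total product = 2.83333 × 4700 / 1000 = 13.3167 kg.
Bags = ⌈13.3167 / 40⌉ = 1.

1 bags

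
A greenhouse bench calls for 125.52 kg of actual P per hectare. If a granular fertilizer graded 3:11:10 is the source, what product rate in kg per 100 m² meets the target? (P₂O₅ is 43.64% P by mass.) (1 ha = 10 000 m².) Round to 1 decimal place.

As P₂O₅: 125.52 / 0.4364 = 287.626 kg per hectare.
Product per hectare = 287.626 / 11% = 2614.78 kg.
Convert to per 100 m²: 2614.78 × 0.01 = 26.1478 kg.

26.1 kg of product per hundred sq m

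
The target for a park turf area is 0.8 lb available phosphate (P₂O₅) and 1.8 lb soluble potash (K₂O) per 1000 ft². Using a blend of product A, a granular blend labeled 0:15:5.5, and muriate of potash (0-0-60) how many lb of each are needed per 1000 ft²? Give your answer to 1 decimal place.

5.3 lb product A, 2.5 lb muriate of potash

Let a = lb of product A, b = lb of muriate of potash (per 1000 ft²).
P₂O₅: 0.15·a + 0·b = 0.8
K₂O: 0.055·a + 0.6·b = 1.8
Solving simultaneously: a = 5.33333, b = 2.51111.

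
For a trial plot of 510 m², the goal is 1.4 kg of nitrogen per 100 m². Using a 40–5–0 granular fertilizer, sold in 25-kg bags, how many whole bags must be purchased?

Product per 100 m² = 1.4 / 40% = 3.5 kg.
Total product = 3.5 × 510 / 100 = 17.85 kg.
Bags = ⌈17.85 / 25⌉ = 1.

1 bags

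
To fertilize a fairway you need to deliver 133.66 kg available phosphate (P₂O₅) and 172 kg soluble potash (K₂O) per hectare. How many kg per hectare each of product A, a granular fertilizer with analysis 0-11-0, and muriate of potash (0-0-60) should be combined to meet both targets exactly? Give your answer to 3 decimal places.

Per-hectare balance (a = product A, b = muriate of potash):
P₂O₅: 0.11·a + 0·b = 133.66
K₂O: 0·a + 0.6·b = 172
Solving simultaneously: a = 1215.0909, b = 286.6667.

1215.091 kg product A, 286.667 kg muriate of potash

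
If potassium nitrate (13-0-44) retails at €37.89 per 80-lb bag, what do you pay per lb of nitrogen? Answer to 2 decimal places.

N in bag = 80 × 13% = 10.4 lb.
Cost per lb N = €37.89 / 10.4 = €3.6433.

€3.64 per lb N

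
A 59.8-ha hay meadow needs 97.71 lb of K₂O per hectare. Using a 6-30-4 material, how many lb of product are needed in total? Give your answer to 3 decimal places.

Product per hectare = 97.71 / 4% = 2442.75 lb.
Total product = 2442.75 × 59.8 = 146076.45 lb.

146076.450 lb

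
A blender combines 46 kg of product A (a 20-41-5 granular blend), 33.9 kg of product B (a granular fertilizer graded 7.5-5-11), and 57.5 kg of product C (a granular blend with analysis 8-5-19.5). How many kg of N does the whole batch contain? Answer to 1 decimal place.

16.3 kg N

N mass = 20%×46 + 7.5%×33.9 + 8%×57.5 = 16.3425 kg.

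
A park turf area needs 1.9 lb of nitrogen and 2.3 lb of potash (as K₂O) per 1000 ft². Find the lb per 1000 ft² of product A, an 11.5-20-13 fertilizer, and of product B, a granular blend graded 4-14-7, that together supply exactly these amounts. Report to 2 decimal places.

14.39 lb product A, 6.14 lb product B

With a, b = lb per 1000 ft² of product A and product B:
N: 0.115·a + 0.04·b = 1.9
K₂O: 0.13·a + 0.07·b = 2.3
Eliminate b: (row1) − 0.04/0.07·(row2) → 0.0407143·a = 0.585714, so a = 14.386.
Then b = (2.3 − 0.13·14.386) / 0.07 = 6.14035.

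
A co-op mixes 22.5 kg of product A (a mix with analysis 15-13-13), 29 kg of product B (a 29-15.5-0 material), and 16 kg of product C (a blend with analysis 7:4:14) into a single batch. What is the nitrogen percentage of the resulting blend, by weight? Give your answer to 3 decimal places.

19.119% N

Total mass = 22.5 + 29 + 16 = 67.5 kg.
N mass = 15%×22.5 + 29%×29 + 7%×16 = 12.905 kg.
% N = 12.905 / 67.5 = 19.1185%.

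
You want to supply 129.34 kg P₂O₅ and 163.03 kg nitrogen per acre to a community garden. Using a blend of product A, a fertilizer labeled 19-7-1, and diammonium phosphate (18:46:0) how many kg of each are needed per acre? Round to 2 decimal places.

691.34 kg product A, 175.97 kg diammonium phosphate

With a, b = kg per acre of product A and diammonium phosphate:
P₂O₅: 0.07·a + 0.46·b = 129.34
N: 0.19·a + 0.18·b = 163.03
Solving simultaneously: a = 691.3449, b = 175.969.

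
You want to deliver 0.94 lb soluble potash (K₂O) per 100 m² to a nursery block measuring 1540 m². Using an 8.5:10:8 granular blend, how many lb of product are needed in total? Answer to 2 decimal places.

Product per 100 m² = 0.94 / 8% = 11.75 lb.
Total product = 11.75 × 1540 / 100 = 180.95 lb.

180.95 lb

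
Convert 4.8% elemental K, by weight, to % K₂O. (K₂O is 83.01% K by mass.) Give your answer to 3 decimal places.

%K₂O = 4.8 / 0.8301 = 5.78244%.

5.782% K₂O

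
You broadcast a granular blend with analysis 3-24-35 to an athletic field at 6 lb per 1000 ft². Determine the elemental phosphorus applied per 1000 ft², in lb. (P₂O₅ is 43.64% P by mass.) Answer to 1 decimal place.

0.6 lb P per thousand sq ft

P₂O₅ per 1000 ft² = 6 × 24% = 1.44 lb.
Elemental P = 1.44 × 0.4364 = 0.628416 lb per 1000 ft².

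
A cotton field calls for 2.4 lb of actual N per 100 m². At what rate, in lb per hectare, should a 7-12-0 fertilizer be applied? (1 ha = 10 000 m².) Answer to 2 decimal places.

Product per 100 m² = 2.4 / 7% = 34.2857 lb.
Convert to per hectare: 34.2857 × 100 = 3428.571 lb.

3428.57 lb of product per hectare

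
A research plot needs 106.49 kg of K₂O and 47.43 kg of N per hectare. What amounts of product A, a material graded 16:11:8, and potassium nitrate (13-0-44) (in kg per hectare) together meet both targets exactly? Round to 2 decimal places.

Per-hectare balance (a = product A, b = potassium nitrate):
K₂O: 0.08·a + 0.44·b = 106.49
N: 0.16·a + 0.13·b = 47.43
From row1: a = (106.49 − 0.44·b) / 0.08.
Into row2: 0.16·(106.49 − 0.44·b)/0.08 + 0.13·b = 47.43 → b = 220.733, a = 117.092.

117.09 kg product A, 220.73 kg potassium nitrate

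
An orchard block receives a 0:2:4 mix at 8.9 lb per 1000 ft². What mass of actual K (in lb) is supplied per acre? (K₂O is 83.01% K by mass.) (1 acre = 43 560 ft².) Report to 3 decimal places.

K₂O per 1000 ft² = 8.9 × 4% = 0.356 lb.
Elemental K = 0.356 × 0.8301 = 0.295516 lb per 1000 ft².
Convert to per acre: 0.295516 × 43.56 = 12.8727 lb.

12.873 lb K per acre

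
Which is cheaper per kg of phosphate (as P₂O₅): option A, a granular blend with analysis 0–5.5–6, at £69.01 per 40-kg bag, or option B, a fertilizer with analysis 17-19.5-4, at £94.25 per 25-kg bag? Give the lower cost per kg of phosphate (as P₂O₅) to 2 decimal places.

£19.33 per kg P₂O₅ (option B)

option A: P₂O₅ per bag = 40 × 5.5% = 2.2 kg; cost = 69.01 / 2.2 = £31.3682/kg P₂O₅.
option B: P₂O₅ per bag = 25 × 19.5% = 4.875 kg; cost = 94.25 / 4.875 = £19.3333/kg P₂O₅.
option B is cheaper.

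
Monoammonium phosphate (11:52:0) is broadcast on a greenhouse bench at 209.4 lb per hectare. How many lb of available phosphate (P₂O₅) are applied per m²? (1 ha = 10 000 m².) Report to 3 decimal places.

P₂O₅ per hectare = 209.4 × 52% = 108.888 lb.
Convert to per m²: 108.888 × 0.0001 = 0.0108888 lb.

0.011 lb P₂O₅ per sq m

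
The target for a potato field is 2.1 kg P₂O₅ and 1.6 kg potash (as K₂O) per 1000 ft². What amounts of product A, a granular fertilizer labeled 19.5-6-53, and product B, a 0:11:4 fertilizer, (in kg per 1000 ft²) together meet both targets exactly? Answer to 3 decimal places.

1.646 kg product A, 18.193 kg product B

Per-1000 ft² balance (a = product A, b = product B):
P₂O₅: 0.06·a + 0.11·b = 2.1
K₂O: 0.53·a + 0.04·b = 1.6
From row1: a = (2.1 − 0.11·b) / 0.06.
Into row2: 0.53·(2.1 − 0.11·b)/0.06 + 0.04·b = 1.6 → b = 18.1932, a = 1.6458.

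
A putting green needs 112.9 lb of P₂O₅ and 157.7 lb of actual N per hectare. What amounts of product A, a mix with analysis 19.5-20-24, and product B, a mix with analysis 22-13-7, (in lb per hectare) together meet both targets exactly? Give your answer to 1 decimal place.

Per-hectare balance (a = product A, b = product B):
P₂O₅: 0.2·a + 0.13·b = 112.9
N: 0.195·a + 0.22·b = 157.7
Solving simultaneously: a = 232.547, b = 510.697.

232.5 lb product A, 510.7 lb product B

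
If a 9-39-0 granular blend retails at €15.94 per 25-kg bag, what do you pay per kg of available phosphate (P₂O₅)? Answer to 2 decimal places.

€1.63 per kg P₂O₅

P₂O₅ in bag = 25 × 39% = 9.75 kg.
Cost per kg P₂O₅ = €15.94 / 9.75 = €1.6349.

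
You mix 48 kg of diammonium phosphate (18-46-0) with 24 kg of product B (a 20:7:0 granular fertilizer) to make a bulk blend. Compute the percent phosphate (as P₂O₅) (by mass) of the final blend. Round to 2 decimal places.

33.00% P₂O₅

Total mass = 48 + 24 = 72 kg.
P₂O₅ mass = 46%×48 + 7%×24 = 23.76 kg.
% P₂O₅ = 23.76 / 72 = 33%.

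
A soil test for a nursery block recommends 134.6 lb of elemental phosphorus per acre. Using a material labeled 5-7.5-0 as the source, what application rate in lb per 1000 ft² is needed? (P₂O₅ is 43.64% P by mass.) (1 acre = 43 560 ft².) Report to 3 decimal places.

94.409 lb of product per thousand sq ft

As P₂O₅: 134.6 / 0.4364 = 308.433 lb per acre.
Product per acre = 308.433 / 7.5% = 4112.44 lb.
Convert to per 1000 ft²: 4112.44 × 0.0229568 = 94.4085 lb.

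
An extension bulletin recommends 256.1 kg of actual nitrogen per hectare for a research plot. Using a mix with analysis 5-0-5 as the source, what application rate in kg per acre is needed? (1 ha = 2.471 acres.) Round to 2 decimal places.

Product per hectare = 256.1 / 5% = 5122 kg.
Convert to per acre: 5122 × 0.404694 = 2072.845 kg.

2072.85 kg of product per acre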